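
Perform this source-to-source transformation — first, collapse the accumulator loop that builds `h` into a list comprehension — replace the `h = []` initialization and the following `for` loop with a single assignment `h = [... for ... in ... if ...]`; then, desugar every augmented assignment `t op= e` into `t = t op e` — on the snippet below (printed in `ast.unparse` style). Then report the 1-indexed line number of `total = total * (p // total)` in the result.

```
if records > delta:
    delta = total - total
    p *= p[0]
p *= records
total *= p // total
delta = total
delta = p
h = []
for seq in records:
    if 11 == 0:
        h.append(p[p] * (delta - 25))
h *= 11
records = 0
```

Transformed code:
if records > delta:
    delta = total - total
    p = p * p[0]
p = p * records
total = total * (p // total)
delta = total
delta = p
h = [p[p] * (delta - 25) for seq in records if 11 == 0]
h = h * 11
records = 0

5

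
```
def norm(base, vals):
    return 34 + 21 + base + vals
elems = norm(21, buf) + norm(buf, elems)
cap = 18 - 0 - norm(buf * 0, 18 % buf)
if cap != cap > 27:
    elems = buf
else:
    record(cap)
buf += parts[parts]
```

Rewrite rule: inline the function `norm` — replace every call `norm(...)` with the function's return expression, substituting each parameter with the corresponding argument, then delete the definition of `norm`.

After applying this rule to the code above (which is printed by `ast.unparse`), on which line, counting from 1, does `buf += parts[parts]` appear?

Transformed code:
elems = 34 + 21 + 21 + buf + (34 + 21 + buf + elems)
cap = 18 - 0 - (34 + 21 + buf * 0 + 18 % buf)
if cap != cap > 27:
    elems = buf
else:
    record(cap)
buf += parts[parts]

7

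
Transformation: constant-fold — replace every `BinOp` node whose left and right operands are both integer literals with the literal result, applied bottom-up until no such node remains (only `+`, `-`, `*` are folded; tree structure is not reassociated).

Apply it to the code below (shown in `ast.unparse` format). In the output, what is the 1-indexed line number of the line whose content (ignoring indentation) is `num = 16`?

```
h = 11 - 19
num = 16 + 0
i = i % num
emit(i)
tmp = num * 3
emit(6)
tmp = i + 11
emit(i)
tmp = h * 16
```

2

Transformed code:
h = -8
num = 16
i = i % num
emit(i)
tmp = num * 3
emit(6)
tmp = i + 11
emit(i)
tmp = h * 16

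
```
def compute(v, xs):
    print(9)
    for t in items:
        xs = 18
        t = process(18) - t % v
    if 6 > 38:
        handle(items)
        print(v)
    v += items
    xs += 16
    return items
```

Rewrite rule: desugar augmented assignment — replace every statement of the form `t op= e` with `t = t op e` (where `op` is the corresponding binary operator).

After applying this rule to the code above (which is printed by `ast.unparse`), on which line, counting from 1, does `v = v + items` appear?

9

Transformed code:
def compute(v, xs):
    print(9)
    for t in items:
        xs = 18
        t = process(18) - t % v
    if 6 > 38:
        handle(items)
        print(v)
    v = v + items
    xs = xs + 16
    return items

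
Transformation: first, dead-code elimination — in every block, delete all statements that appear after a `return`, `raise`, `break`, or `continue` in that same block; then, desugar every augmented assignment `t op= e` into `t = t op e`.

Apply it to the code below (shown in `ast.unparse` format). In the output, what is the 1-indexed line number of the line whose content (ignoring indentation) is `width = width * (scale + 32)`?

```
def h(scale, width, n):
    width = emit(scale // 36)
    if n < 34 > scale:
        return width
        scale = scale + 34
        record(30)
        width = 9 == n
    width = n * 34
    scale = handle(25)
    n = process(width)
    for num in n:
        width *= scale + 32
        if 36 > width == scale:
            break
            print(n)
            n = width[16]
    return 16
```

9

Transformed code:
def h(scale, width, n):
    width = emit(scale // 36)
    if n < 34 > scale:
        return width
    width = n * 34
    scale = handle(25)
    n = process(width)
    for num in n:
        width = width * (scale + 32)
        if 36 > width == scale:
            break
    return 16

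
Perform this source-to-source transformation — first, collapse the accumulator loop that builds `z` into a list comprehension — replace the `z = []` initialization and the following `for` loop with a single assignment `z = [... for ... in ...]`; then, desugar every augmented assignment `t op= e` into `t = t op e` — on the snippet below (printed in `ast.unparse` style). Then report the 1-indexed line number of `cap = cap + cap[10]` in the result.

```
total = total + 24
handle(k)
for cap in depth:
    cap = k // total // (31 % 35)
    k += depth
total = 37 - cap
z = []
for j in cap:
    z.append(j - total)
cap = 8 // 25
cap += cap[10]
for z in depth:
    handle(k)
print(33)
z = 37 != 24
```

Transformed code:
total = total + 24
handle(k)
for cap in depth:
    cap = k // total // (31 % 35)
    k = k + depth
total = 37 - cap
z = [j - total for j in cap]
cap = 8 // 25
cap = cap + cap[10]
for z in depth:
    handle(k)
print(33)
z = 37 != 24

9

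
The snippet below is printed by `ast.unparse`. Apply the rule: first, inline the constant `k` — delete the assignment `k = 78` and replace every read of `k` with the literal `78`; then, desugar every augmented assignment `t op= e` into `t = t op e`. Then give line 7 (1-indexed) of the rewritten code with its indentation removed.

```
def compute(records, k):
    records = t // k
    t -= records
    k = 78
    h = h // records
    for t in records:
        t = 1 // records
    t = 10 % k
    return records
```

Transformed code:
def compute(records, k):
    records = t // 78
    t = t - records
    h = h // records
    for t in records:
        t = 1 // records
    t = 10 % 78
    return records

t = 10 % 78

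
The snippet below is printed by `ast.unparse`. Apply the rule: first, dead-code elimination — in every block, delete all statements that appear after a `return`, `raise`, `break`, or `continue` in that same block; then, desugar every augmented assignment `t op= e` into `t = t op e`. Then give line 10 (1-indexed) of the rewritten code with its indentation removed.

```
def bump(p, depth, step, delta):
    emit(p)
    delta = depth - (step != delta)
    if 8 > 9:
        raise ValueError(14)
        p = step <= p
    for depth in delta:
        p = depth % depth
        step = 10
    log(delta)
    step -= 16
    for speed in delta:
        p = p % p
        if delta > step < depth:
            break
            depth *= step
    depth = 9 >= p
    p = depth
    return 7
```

step = step - 16

Transformed code:
def bump(p, depth, step, delta):
    emit(p)
    delta = depth - (step != delta)
    if 8 > 9:
        raise ValueError(14)
    for depth in delta:
        p = depth % depth
        step = 10
    log(delta)
    step = step - 16
    for speed in delta:
        p = p % p
        if delta > step < depth:
            break
    depth = 9 >= p
    p = depth
    return 7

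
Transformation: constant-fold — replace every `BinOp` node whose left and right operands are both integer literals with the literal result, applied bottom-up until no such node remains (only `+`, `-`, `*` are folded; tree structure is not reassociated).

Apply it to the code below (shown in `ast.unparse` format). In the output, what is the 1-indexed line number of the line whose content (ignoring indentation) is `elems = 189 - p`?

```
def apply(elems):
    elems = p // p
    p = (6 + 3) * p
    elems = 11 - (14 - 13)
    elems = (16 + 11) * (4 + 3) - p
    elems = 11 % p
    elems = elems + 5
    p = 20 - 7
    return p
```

Transformed code:
def apply(elems):
    elems = p // p
    p = 9 * p
    elems = 10
    elems = 189 - p
    elems = 11 % p
    elems = elems + 5
    p = 13
    return p

5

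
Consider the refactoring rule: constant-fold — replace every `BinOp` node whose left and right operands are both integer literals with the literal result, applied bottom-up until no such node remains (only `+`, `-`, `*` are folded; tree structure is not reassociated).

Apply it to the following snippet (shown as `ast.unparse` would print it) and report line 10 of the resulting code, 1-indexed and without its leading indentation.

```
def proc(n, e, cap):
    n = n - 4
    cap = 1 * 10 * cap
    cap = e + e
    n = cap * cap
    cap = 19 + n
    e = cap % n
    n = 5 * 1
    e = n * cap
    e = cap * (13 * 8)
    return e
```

Transformed code:
def proc(n, e, cap):
    n = n - 4
    cap = 10 * cap
    cap = e + e
    n = cap * cap
    cap = 19 + n
    e = cap % n
    n = 5
    e = n * cap
    e = cap * 104
    return e

e = cap * 104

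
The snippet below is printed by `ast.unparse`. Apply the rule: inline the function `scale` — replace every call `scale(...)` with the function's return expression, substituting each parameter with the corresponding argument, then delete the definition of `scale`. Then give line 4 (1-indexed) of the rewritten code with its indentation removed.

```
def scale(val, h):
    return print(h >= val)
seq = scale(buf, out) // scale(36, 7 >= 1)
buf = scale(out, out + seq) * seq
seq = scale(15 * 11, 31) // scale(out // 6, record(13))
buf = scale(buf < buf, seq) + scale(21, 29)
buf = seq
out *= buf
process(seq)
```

buf = print(seq >= (buf < buf)) + print(29 >= 21)

Transformed code:
seq = print(out >= buf) // print((7 >= 1) >= 36)
buf = print(out + seq >= out) * seq
seq = print(31 >= 15 * 11) // print(record(13) >= out // 6)
buf = print(seq >= (buf < buf)) + print(29 >= 21)
buf = seq
out *= buf
process(seq)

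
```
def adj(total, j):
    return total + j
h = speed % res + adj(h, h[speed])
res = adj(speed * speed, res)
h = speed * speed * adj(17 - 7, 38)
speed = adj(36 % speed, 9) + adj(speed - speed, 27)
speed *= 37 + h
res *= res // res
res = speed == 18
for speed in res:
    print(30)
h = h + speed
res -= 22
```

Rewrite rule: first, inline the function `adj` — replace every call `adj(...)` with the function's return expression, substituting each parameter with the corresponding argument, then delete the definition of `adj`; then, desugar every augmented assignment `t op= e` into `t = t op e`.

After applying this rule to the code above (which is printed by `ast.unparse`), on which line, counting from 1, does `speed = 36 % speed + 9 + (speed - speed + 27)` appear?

Transformed code:
h = speed % res + (h + h[speed])
res = speed * speed + res
h = speed * speed * (17 - 7 + 38)
speed = 36 % speed + 9 + (speed - speed + 27)
speed = speed * (37 + h)
res = res * (res // res)
res = speed == 18
for speed in res:
    print(30)
h = h + speed
res = res - 22

4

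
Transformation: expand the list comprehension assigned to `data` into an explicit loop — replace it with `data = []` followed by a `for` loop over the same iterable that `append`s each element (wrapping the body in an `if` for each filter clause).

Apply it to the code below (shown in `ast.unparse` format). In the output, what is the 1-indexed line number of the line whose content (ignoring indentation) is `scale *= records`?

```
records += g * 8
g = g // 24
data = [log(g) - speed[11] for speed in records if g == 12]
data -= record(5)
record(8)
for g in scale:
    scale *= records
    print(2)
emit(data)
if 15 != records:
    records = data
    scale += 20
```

10

Transformed code:
records += g * 8
g = g // 24
data = []
for speed in records:
    if g == 12:
        data.append(log(g) - speed[11])
data -= record(5)
record(8)
for g in scale:
    scale *= records
    print(2)
emit(data)
if 15 != records:
    records = data
    scale += 20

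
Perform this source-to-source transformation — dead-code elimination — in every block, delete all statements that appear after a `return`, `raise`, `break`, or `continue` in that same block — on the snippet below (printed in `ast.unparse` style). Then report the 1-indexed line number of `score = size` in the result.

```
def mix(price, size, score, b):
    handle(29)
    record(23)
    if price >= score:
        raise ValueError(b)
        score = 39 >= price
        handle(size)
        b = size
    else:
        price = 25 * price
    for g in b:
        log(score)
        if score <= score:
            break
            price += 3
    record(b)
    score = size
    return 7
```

Transformed code:
def mix(price, size, score, b):
    handle(29)
    record(23)
    if price >= score:
        raise ValueError(b)
    else:
        price = 25 * price
    for g in b:
        log(score)
        if score <= score:
            break
    record(b)
    score = size
    return 7

13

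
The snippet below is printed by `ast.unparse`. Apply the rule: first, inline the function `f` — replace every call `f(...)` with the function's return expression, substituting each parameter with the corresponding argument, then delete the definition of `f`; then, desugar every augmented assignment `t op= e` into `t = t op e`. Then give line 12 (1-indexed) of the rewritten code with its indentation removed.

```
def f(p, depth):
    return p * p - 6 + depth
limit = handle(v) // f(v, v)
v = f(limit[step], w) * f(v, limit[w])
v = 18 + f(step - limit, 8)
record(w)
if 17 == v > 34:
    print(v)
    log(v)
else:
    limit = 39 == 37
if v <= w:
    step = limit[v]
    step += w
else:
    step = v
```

Transformed code:
limit = handle(v) // (v * v - 6 + v)
v = (limit[step] * limit[step] - 6 + w) * (v * v - 6 + limit[w])
v = 18 + ((step - limit) * (step - limit) - 6 + 8)
record(w)
if 17 == v > 34:
    print(v)
    log(v)
else:
    limit = 39 == 37
if v <= w:
    step = limit[v]
    step = step + w
else:
    step = v

step = step + w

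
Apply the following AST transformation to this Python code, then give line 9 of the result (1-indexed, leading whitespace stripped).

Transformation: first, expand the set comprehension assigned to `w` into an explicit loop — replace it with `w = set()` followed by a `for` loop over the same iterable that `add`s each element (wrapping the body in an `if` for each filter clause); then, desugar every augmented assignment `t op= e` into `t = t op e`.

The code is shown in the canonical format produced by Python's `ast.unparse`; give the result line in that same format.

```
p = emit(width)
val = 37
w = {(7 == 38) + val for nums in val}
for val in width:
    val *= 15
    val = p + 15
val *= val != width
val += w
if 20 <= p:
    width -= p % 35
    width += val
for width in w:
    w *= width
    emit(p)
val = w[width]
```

Transformed code:
p = emit(width)
val = 37
w = set()
for nums in val:
    w.add((7 == 38) + val)
for val in width:
    val = val * 15
    val = p + 15
val = val * (val != width)
val = val + w
if 20 <= p:
    width = width - p % 35
    width = width + val
for width in w:
    w = w * width
    emit(p)
val = w[width]

val = val * (val != width)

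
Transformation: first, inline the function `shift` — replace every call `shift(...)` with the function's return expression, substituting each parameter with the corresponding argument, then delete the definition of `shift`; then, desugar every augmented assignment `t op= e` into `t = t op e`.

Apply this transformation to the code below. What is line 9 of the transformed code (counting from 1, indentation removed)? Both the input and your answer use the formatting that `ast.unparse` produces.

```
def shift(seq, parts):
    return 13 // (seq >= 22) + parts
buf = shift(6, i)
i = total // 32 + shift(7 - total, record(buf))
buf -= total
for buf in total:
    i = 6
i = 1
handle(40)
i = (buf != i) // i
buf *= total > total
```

buf = buf * (total > total)

Transformed code:
buf = 13 // (6 >= 22) + i
i = total // 32 + (13 // (7 - total >= 22) + record(buf))
buf = buf - total
for buf in total:
    i = 6
i = 1
handle(40)
i = (buf != i) // i
buf = buf * (total > total)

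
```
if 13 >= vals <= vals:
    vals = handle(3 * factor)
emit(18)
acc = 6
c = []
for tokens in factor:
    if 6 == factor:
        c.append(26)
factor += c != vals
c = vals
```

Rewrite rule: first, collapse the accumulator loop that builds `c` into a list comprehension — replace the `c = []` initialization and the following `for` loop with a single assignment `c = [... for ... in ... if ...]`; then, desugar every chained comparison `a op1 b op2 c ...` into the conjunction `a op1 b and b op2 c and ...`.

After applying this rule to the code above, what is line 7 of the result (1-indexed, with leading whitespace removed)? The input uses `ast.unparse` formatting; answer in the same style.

c = vals

Transformed code:
if 13 >= vals and vals <= vals:
    vals = handle(3 * factor)
emit(18)
acc = 6
c = [26 for tokens in factor if 6 == factor]
factor += c != vals
c = vals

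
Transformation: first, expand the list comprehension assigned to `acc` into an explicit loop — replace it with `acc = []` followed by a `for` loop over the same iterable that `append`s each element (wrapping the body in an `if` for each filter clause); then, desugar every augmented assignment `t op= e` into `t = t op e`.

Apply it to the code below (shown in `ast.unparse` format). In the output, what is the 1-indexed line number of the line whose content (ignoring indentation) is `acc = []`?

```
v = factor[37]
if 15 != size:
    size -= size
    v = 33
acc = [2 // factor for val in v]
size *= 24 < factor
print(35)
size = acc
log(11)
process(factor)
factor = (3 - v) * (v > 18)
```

Transformed code:
v = factor[37]
if 15 != size:
    size = size - size
    v = 33
acc = []
for val in v:
    acc.append(2 // factor)
size = size * (24 < factor)
print(35)
size = acc
log(11)
process(factor)
factor = (3 - v) * (v > 18)

5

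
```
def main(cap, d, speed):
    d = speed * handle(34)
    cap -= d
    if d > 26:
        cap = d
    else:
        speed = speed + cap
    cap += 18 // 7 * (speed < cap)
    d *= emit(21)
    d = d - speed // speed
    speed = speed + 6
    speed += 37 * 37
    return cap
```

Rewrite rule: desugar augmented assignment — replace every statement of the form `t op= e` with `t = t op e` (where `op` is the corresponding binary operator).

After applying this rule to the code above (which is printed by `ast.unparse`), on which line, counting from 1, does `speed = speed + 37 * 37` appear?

12

Transformed code:
def main(cap, d, speed):
    d = speed * handle(34)
    cap = cap - d
    if d > 26:
        cap = d
    else:
        speed = speed + cap
    cap = cap + 18 // 7 * (speed < cap)
    d = d * emit(21)
    d = d - speed // speed
    speed = speed + 6
    speed = speed + 37 * 37
    return cap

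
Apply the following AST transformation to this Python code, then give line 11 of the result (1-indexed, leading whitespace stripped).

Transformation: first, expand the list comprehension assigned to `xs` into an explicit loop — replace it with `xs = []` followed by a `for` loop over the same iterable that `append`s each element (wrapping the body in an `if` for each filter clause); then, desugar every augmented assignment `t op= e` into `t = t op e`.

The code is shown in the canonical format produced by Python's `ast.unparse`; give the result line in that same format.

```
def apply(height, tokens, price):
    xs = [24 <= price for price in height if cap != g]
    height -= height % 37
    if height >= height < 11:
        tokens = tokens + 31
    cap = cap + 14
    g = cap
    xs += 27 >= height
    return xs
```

xs = xs + (27 >= height)

Transformed code:
def apply(height, tokens, price):
    xs = []
    for price in height:
        if cap != g:
            xs.append(24 <= price)
    height = height - height % 37
    if height >= height < 11:
        tokens = tokens + 31
    cap = cap + 14
    g = cap
    xs = xs + (27 >= height)
    return xs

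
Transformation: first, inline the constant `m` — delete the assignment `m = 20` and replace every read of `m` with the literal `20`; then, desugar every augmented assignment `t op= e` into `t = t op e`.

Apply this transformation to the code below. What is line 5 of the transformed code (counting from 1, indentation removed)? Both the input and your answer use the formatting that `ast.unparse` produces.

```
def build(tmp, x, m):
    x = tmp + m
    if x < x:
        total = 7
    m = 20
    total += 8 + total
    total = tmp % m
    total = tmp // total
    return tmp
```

total = total + (8 + total)

Transformed code:
def build(tmp, x, m):
    x = tmp + 20
    if x < x:
        total = 7
    total = total + (8 + total)
    total = tmp % 20
    total = tmp // total
    return tmp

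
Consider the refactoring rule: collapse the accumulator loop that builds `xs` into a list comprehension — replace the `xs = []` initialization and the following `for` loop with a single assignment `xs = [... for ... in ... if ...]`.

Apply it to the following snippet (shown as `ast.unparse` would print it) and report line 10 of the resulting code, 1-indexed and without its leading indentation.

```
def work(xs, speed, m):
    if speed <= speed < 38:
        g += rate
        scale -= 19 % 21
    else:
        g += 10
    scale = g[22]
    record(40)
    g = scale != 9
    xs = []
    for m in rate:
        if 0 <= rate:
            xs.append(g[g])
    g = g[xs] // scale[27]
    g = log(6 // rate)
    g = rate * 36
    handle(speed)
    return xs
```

xs = [g[g] for m in rate if 0 <= rate]

Transformed code:
def work(xs, speed, m):
    if speed <= speed < 38:
        g += rate
        scale -= 19 % 21
    else:
        g += 10
    scale = g[22]
    record(40)
    g = scale != 9
    xs = [g[g] for m in rate if 0 <= rate]
    g = g[xs] // scale[27]
    g = log(6 // rate)
    g = rate * 36
    handle(speed)
    return xs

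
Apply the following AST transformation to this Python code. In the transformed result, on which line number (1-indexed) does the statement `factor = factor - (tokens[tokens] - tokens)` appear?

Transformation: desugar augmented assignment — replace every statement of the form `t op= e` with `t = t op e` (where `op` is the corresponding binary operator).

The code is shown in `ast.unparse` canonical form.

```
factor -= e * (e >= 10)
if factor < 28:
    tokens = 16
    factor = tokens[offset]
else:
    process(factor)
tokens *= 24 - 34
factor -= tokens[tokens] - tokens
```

8

Transformed code:
factor = factor - e * (e >= 10)
if factor < 28:
    tokens = 16
    factor = tokens[offset]
else:
    process(factor)
tokens = tokens * (24 - 34)
factor = factor - (tokens[tokens] - tokens)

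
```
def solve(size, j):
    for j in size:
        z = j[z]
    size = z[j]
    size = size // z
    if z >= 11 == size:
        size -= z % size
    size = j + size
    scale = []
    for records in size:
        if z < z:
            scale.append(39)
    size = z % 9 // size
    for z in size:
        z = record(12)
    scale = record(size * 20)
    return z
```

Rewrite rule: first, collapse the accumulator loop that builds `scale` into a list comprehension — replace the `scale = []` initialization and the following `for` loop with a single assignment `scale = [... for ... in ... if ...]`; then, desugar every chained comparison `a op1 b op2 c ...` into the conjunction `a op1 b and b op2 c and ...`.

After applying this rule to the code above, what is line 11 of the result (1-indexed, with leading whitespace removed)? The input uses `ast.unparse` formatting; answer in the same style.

for z in size:

Transformed code:
def solve(size, j):
    for j in size:
        z = j[z]
    size = z[j]
    size = size // z
    if z >= 11 and 11 == size:
        size -= z % size
    size = j + size
    scale = [39 for records in size if z < z]
    size = z % 9 // size
    for z in size:
        z = record(12)
    scale = record(size * 20)
    return z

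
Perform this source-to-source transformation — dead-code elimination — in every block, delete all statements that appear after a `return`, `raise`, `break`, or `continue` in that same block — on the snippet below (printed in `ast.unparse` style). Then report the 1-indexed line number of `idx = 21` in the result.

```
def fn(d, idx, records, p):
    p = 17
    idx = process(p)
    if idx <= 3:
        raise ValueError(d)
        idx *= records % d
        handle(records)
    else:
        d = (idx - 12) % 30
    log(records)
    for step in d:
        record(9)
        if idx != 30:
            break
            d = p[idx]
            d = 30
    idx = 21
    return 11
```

Transformed code:
def fn(d, idx, records, p):
    p = 17
    idx = process(p)
    if idx <= 3:
        raise ValueError(d)
    else:
        d = (idx - 12) % 30
    log(records)
    for step in d:
        record(9)
        if idx != 30:
            break
    idx = 21
    return 11

13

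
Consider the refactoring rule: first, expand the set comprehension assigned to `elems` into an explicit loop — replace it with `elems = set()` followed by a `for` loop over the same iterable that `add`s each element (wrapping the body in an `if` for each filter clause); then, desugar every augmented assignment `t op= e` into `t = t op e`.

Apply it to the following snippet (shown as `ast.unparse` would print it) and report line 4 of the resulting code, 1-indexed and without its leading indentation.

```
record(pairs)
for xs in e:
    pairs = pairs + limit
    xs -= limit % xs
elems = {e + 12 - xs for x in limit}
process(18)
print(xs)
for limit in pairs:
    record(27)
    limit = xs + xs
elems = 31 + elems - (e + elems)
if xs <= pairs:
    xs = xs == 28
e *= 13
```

Transformed code:
record(pairs)
for xs in e:
    pairs = pairs + limit
    xs = xs - limit % xs
elems = set()
for x in limit:
    elems.add(e + 12 - xs)
process(18)
print(xs)
for limit in pairs:
    record(27)
    limit = xs + xs
elems = 31 + elems - (e + elems)
if xs <= pairs:
    xs = xs == 28
e = e * 13

xs = xs - limit % xs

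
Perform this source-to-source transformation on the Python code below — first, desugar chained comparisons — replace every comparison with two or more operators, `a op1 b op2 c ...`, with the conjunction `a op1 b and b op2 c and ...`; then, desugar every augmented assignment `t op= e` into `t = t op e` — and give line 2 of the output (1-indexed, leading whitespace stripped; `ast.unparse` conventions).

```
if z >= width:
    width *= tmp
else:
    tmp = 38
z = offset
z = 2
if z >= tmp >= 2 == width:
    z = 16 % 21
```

Transformed code:
if z >= width:
    width = width * tmp
else:
    tmp = 38
z = offset
z = 2
if z >= tmp and tmp >= 2 and (2 == width):
    z = 16 % 21

width = width * tmp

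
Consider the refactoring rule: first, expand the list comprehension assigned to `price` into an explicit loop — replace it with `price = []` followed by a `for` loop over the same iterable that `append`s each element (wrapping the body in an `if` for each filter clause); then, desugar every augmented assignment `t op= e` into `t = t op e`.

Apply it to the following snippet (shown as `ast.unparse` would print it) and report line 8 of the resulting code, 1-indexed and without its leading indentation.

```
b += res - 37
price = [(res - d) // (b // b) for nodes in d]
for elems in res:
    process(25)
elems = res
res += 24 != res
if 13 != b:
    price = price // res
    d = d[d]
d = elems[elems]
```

Transformed code:
b = b + (res - 37)
price = []
for nodes in d:
    price.append((res - d) // (b // b))
for elems in res:
    process(25)
elems = res
res = res + (24 != res)
if 13 != b:
    price = price // res
    d = d[d]
d = elems[elems]

res = res + (24 != res)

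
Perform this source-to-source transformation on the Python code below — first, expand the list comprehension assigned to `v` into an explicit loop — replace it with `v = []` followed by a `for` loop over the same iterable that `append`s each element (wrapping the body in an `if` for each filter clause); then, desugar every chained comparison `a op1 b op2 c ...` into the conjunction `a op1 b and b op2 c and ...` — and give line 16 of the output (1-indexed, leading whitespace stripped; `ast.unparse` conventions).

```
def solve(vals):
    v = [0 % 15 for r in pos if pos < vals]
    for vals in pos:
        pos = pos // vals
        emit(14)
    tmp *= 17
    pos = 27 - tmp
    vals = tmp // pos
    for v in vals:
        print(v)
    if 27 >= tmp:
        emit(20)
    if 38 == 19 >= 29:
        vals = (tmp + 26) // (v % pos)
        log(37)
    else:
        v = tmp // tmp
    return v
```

Transformed code:
def solve(vals):
    v = []
    for r in pos:
        if pos < vals:
            v.append(0 % 15)
    for vals in pos:
        pos = pos // vals
        emit(14)
    tmp *= 17
    pos = 27 - tmp
    vals = tmp // pos
    for v in vals:
        print(v)
    if 27 >= tmp:
        emit(20)
    if 38 == 19 and 19 >= 29:
        vals = (tmp + 26) // (v % pos)
        log(37)
    else:
        v = tmp // tmp
    return v

if 38 == 19 and 19 >= 29:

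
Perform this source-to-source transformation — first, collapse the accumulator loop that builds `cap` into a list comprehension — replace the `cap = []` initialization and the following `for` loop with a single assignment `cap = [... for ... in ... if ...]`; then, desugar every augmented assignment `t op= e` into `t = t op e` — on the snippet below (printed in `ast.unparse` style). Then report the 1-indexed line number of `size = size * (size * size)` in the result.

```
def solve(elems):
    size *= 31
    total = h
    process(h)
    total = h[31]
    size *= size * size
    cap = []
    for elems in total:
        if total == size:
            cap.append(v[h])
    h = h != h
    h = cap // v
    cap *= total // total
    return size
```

6

Transformed code:
def solve(elems):
    size = size * 31
    total = h
    process(h)
    total = h[31]
    size = size * (size * size)
    cap = [v[h] for elems in total if total == size]
    h = h != h
    h = cap // v
    cap = cap * (total // total)
    return size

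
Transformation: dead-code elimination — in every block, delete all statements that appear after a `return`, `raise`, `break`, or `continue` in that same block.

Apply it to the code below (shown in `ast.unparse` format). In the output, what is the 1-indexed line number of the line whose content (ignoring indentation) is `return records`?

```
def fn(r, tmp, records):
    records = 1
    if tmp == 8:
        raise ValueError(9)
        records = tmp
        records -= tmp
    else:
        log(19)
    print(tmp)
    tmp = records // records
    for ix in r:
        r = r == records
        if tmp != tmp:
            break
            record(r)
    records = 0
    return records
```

Transformed code:
def fn(r, tmp, records):
    records = 1
    if tmp == 8:
        raise ValueError(9)
    else:
        log(19)
    print(tmp)
    tmp = records // records
    for ix in r:
        r = r == records
        if tmp != tmp:
            break
    records = 0
    return records

14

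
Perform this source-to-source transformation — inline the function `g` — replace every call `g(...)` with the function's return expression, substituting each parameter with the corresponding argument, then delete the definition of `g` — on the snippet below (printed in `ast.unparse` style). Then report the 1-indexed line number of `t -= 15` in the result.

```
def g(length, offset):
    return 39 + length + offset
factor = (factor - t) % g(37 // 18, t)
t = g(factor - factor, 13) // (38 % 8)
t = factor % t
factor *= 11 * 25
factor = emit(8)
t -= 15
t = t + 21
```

6

Transformed code:
factor = (factor - t) % (39 + 37 // 18 + t)
t = (39 + (factor - factor) + 13) // (38 % 8)
t = factor % t
factor *= 11 * 25
factor = emit(8)
t -= 15
t = t + 21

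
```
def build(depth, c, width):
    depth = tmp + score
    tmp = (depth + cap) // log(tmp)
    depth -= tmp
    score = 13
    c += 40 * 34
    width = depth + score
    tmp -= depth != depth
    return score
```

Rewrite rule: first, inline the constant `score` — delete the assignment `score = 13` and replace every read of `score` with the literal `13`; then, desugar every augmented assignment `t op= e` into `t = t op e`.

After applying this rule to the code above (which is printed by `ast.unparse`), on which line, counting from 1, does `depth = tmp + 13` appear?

Transformed code:
def build(depth, c, width):
    depth = tmp + 13
    tmp = (depth + cap) // log(tmp)
    depth = depth - tmp
    c = c + 40 * 34
    width = depth + 13
    tmp = tmp - (depth != depth)
    return 13

2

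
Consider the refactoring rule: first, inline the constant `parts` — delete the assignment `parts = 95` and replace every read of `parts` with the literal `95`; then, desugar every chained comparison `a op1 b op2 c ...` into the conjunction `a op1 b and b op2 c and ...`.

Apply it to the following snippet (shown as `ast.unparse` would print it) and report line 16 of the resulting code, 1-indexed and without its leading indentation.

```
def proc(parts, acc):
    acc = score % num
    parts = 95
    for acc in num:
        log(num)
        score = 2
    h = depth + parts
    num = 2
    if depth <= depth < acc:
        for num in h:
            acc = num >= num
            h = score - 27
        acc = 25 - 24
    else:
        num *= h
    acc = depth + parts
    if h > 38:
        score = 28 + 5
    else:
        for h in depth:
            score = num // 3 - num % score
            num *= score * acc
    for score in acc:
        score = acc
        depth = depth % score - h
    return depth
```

Transformed code:
def proc(parts, acc):
    acc = score % num
    for acc in num:
        log(num)
        score = 2
    h = depth + 95
    num = 2
    if depth <= depth and depth < acc:
        for num in h:
            acc = num >= num
            h = score - 27
        acc = 25 - 24
    else:
        num *= h
    acc = depth + 95
    if h > 38:
        score = 28 + 5
    else:
        for h in depth:
            score = num // 3 - num % score
            num *= score * acc
    for score in acc:
        score = acc
        depth = depth % score - h
    return depth

if h > 38:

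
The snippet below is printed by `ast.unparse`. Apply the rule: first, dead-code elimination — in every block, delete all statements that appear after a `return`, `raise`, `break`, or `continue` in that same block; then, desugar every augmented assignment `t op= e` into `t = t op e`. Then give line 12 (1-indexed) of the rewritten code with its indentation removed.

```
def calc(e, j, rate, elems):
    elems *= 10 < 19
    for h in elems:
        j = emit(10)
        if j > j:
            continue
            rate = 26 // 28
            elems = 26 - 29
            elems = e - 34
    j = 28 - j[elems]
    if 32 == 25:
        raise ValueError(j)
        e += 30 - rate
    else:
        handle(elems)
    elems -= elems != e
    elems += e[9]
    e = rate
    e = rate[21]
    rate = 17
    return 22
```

elems = elems - (elems != e)

Transformed code:
def calc(e, j, rate, elems):
    elems = elems * (10 < 19)
    for h in elems:
        j = emit(10)
        if j > j:
            continue
    j = 28 - j[elems]
    if 32 == 25:
        raise ValueError(j)
    else:
        handle(elems)
    elems = elems - (elems != e)
    elems = elems + e[9]
    e = rate
    e = rate[21]
    rate = 17
    return 22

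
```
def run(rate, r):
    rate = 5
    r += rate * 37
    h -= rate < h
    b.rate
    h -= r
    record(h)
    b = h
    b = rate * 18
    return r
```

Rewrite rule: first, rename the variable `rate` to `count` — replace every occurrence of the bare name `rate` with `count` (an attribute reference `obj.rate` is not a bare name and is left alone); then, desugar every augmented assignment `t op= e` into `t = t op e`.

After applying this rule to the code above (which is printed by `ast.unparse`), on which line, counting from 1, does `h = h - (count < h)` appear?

Transformed code:
def run(count, r):
    count = 5
    r = r + count * 37
    h = h - (count < h)
    b.rate
    h = h - r
    record(h)
    b = h
    b = count * 18
    return r

4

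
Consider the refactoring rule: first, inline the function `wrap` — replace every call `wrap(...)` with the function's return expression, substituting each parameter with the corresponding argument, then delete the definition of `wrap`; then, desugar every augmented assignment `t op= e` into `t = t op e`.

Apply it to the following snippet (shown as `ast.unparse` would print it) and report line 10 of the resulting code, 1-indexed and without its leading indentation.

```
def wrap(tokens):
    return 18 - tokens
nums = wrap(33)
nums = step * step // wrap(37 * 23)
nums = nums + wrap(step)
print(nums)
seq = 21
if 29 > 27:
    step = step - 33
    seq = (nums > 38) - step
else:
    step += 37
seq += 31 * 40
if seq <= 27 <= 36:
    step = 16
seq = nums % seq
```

Transformed code:
nums = 18 - 33
nums = step * step // (18 - 37 * 23)
nums = nums + (18 - step)
print(nums)
seq = 21
if 29 > 27:
    step = step - 33
    seq = (nums > 38) - step
else:
    step = step + 37
seq = seq + 31 * 40
if seq <= 27 <= 36:
    step = 16
seq = nums % seq

step = step + 37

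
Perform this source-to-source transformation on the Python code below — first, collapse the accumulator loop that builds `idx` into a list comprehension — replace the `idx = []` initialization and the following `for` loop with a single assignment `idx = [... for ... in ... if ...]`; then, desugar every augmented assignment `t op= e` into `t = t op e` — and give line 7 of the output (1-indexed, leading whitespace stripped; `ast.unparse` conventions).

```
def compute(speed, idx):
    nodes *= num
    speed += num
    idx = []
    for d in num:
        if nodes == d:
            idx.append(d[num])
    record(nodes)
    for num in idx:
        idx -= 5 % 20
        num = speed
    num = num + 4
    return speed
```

idx = idx - 5 % 20

Transformed code:
def compute(speed, idx):
    nodes = nodes * num
    speed = speed + num
    idx = [d[num] for d in num if nodes == d]
    record(nodes)
    for num in idx:
        idx = idx - 5 % 20
        num = speed
    num = num + 4
    return speed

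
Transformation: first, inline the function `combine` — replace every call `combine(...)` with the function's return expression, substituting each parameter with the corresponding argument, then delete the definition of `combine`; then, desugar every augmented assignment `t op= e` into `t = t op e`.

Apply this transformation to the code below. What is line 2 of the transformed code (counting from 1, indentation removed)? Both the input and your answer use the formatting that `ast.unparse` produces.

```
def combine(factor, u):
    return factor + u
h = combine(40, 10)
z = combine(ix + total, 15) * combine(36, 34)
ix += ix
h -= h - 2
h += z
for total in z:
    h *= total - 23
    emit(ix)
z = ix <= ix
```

Transformed code:
h = 40 + 10
z = (ix + total + 15) * (36 + 34)
ix = ix + ix
h = h - (h - 2)
h = h + z
for total in z:
    h = h * (total - 23)
    emit(ix)
z = ix <= ix

z = (ix + total + 15) * (36 + 34)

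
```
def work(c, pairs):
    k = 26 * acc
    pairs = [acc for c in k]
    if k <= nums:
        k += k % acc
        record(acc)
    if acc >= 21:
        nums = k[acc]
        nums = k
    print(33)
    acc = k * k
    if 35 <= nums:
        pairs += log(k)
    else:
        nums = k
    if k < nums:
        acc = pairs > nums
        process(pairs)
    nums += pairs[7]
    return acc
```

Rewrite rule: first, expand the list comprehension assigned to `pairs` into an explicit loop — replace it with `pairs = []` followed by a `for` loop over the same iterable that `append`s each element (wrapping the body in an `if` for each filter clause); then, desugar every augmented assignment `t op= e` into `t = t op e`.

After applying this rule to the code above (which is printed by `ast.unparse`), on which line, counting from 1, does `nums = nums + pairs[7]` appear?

21

Transformed code:
def work(c, pairs):
    k = 26 * acc
    pairs = []
    for c in k:
        pairs.append(acc)
    if k <= nums:
        k = k + k % acc
        record(acc)
    if acc >= 21:
        nums = k[acc]
        nums = k
    print(33)
    acc = k * k
    if 35 <= nums:
        pairs = pairs + log(k)
    else:
        nums = k
    if k < nums:
        acc = pairs > nums
        process(pairs)
    nums = nums + pairs[7]
    return acc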